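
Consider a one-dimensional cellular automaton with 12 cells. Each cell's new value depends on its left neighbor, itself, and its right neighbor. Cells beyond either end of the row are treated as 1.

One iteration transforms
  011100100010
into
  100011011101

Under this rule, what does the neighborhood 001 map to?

At position 5 the neighborhood is 001; the next row has 1 there.

1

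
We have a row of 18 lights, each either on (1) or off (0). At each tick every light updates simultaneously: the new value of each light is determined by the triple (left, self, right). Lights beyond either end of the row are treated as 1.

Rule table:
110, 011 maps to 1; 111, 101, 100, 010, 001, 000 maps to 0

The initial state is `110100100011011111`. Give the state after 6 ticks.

010000000011010000
000000000011000000
000000000011000000  (fixed point — unchanged through tick 6)

000000000011000000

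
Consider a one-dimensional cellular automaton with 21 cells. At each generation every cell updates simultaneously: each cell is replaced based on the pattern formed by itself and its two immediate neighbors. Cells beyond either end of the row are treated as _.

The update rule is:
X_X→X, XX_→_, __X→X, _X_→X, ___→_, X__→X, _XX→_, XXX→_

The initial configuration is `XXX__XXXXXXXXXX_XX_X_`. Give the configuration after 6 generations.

___XX__________X__XXX
__X__X________XXXX___
_XXXXXX______X____X__
X______X____XXX__XXX_
XX____XXX__X___XX___X
__X__X___XXXX_X__X_XX

__X__X___XXXX_X__X_XX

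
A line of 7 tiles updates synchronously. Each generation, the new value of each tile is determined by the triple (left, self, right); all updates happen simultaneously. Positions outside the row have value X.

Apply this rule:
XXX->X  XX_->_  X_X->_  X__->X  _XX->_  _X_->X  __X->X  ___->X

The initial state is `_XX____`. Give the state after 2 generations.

XXX_XXX

___XXXX
XXX_XXX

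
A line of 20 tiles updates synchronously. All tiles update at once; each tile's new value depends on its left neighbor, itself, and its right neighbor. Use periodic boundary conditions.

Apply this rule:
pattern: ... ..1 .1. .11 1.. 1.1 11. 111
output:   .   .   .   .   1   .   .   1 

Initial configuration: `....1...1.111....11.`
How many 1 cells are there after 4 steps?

.....1.....1.1.....1
1.....1.......1.....
.1.....1.......1....
..1.....1.......1...
count of 1: 3

3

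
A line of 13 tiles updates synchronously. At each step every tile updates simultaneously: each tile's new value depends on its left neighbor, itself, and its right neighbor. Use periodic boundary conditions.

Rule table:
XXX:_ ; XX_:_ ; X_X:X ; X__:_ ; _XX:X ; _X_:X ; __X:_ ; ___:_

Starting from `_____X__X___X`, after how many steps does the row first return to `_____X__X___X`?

_____X__X___X

1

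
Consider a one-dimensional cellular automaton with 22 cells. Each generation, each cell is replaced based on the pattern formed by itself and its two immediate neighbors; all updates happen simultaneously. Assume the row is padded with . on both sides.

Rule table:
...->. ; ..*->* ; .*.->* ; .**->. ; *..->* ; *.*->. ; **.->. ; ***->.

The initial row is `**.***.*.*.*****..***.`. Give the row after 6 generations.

generation 1: .......*.*......**...*
generation 2: ......**.**....*..*.**
generation 3: .....*.....*..*****...
generation 4: ....***...****.....*..
generation 5: ...*...*.*....*...***.
generation 6: ..***.**.**..***.*...*

..***.**.**..***.*...*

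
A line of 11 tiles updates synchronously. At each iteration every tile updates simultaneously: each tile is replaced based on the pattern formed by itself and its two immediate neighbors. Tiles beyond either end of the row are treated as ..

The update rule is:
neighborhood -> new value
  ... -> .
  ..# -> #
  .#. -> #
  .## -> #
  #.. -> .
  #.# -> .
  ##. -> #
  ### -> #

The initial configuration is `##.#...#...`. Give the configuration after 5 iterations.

##.#.###...

##.#..##...
##.#.###...
##.#.###...  (fixed point — unchanged through iteration 5)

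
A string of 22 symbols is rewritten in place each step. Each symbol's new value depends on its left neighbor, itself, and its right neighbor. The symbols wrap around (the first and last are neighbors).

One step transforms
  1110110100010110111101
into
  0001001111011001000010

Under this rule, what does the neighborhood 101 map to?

1

At position 3 the neighborhood is 101; the next row has 1 there.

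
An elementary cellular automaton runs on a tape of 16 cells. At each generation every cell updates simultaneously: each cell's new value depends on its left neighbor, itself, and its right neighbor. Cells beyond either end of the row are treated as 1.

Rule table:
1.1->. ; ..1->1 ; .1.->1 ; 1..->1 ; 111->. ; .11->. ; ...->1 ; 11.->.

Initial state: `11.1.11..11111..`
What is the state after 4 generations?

1111111..11111..

...1...11.....11
1111111..11111..
.......11.....11
1111111..11111..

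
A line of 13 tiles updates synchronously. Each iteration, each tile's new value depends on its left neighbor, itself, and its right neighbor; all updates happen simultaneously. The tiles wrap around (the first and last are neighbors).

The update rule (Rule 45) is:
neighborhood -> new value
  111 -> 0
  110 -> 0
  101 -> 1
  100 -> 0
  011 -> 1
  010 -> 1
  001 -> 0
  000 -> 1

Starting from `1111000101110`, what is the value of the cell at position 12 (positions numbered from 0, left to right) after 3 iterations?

iteration 1: 1000010111001
iteration 2: 0011011100001
iteration 3: 0010110001101
position 12 holds 1

1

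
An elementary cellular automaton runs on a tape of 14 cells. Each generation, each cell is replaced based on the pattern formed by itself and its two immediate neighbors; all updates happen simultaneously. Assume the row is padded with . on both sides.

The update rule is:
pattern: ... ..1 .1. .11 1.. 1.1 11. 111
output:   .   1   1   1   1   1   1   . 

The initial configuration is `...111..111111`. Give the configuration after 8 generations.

..11.1111....1
.11111..11..11
11...111111111
111.11.......1
1.11111.....11
111...11...111
1.11.1111.11.1
111111..111111

111111..111111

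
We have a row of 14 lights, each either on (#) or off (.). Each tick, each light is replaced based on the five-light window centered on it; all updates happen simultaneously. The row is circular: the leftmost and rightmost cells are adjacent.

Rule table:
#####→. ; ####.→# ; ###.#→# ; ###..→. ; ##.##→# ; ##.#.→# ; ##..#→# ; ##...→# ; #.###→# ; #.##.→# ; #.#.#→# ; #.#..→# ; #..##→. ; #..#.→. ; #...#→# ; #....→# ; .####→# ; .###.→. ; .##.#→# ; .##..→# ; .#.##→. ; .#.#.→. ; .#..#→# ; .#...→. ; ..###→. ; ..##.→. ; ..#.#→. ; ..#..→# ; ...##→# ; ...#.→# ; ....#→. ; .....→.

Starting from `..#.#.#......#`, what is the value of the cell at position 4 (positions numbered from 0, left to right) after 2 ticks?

#...#.#.#...##
.###..#.#.##..
position 4 holds .

.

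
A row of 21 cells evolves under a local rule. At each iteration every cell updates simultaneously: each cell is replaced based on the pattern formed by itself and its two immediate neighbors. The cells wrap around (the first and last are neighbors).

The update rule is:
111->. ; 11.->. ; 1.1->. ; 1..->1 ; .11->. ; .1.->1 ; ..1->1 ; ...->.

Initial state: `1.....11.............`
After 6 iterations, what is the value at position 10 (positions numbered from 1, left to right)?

1

11...1..1...........1
..1.111111.........1.
.11.......1.......111
...1.....111.....1...
..111...1...1...111..
.1...1.111.111.1...1.
position 10 holds 1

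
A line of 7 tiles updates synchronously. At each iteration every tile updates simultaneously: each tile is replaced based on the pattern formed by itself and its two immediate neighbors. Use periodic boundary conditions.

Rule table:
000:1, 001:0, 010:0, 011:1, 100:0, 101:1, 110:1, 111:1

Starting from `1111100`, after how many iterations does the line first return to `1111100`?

1

1111100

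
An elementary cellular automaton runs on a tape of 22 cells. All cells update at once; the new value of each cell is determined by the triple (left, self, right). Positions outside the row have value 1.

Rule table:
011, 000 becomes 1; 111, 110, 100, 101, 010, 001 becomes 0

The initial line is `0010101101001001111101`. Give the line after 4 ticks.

0001100000111100000101

0000001000000001000001
0111100011111100011101
0100001010000001010001
0001100000111100000101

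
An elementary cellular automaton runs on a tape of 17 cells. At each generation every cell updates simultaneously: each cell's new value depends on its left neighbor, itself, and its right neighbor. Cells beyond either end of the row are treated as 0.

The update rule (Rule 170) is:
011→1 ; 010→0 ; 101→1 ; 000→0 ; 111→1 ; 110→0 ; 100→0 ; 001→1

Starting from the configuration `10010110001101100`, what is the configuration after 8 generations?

00110110000000000

00101100011011000
01011000110110000
10110001101100000
01100011011000000
11000110110000000
10001101100000000
00011011000000000
00110110000000000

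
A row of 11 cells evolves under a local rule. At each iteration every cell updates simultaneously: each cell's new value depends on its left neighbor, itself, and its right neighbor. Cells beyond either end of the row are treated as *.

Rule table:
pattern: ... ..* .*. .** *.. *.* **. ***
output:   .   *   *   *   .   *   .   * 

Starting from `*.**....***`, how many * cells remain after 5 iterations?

.**....****
**....*****
*....******
....*******
...********
count of *: 8

8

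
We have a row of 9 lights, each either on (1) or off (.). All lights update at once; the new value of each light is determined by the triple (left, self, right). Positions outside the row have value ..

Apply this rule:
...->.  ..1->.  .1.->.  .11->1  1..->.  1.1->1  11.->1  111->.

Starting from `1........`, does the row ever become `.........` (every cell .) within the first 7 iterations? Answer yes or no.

yes

iteration 1: .........
all cells are . at iteration 1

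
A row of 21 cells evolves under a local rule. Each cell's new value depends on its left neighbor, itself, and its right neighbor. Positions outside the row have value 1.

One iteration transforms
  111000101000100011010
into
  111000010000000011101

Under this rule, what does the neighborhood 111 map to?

1

At position 0 the neighborhood is 111; the next row has 1 there.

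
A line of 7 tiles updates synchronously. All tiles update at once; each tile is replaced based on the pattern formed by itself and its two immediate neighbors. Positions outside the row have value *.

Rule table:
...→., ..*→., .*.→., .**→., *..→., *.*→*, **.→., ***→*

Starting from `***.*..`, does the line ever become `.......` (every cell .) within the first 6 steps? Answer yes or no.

yes

**.*...
*.*....
.*.....
*......
.......
all cells are . at step 5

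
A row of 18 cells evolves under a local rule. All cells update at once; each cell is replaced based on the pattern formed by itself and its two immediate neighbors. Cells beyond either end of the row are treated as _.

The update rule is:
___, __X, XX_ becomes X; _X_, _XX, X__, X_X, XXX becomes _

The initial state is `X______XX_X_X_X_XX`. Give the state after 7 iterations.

_X_X__________X_XX

__XXXXX_X________X
XX____X___XXXXXXX_
_X_XXX__XX______X_
X____X_X_X_XXXXX__
__XXX__________X_X
XX__X_XXXXXXXXX___
_X_X__________X_XX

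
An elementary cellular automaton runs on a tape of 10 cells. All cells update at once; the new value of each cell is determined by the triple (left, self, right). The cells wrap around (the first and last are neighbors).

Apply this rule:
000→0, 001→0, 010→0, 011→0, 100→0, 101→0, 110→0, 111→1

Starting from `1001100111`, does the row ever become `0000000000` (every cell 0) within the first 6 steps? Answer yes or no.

yes

0000000011
0000000000
all cells are 0 at step 2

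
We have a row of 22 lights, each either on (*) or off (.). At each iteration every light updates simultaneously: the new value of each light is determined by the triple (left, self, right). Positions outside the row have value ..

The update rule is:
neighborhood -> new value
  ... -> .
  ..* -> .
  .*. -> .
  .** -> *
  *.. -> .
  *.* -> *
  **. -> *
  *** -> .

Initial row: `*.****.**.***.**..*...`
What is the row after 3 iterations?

iteration 1: .**..******.****......
iteration 2: .**..*....***..*......
iteration 3: .**.......*.*.........

.**.......*.*.........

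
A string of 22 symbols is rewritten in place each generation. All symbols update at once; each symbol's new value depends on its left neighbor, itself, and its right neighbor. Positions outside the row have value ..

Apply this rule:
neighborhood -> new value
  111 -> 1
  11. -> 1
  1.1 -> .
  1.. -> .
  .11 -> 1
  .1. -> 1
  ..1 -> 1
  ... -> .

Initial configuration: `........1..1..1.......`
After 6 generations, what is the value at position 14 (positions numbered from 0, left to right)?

.......11.11.11.......
......111.11.11.......
.....1111.11.11.......
....11111.11.11.......
...111111.11.11.......
..1111111.11.11.......
position 14 holds 1

1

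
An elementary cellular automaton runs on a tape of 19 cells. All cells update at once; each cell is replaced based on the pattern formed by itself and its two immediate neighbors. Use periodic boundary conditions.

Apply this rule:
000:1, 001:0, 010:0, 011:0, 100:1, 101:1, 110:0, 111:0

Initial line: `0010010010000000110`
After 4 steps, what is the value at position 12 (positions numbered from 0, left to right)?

0

1001001001111110001
0100100100000001100
0010010011111100011
1001001000000011000
position 12 holds 0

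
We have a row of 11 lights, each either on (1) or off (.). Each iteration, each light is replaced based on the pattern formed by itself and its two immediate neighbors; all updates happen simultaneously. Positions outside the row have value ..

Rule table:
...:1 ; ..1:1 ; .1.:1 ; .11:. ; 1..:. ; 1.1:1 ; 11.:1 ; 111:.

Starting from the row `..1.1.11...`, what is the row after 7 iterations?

111111.1.11
.....1111.1
11111...111
....1.11..1
111111.1.11  (repeats iteration 1; period 4)
iteration 7: 11111...111

11111...111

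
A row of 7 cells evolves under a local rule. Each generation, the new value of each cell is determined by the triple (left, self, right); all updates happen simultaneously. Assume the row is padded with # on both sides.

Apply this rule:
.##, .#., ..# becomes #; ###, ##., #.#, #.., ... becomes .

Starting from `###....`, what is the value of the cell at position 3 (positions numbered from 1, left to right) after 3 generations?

......#
.....##
....##.
position 3 holds .

.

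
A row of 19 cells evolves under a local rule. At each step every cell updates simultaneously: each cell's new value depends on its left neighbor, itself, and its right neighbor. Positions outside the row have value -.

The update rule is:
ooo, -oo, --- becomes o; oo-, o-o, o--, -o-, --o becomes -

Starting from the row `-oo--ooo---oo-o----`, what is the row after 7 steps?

o----o-o--o-ooo----

-o---oo--o-o----ooo
---o-o-------oo-oo-
oo-----ooooo-o--o--
o--ooo-oooo-------o
---oo--ooo--ooooo--
oo-o---oo---oooo--o
o----o-o--o-ooo----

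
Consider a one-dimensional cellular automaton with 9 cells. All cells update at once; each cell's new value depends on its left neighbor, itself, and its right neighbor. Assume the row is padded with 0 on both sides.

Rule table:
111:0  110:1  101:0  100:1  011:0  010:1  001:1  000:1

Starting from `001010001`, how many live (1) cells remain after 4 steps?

1

step 1: 111011111
step 2: 001000001
step 3: 111111111
step 4: 000000001
count of 1: 1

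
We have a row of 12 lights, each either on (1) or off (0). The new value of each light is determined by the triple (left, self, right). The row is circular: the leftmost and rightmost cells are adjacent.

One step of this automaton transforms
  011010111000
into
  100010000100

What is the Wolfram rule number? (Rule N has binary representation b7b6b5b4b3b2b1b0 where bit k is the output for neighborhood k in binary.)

22

position 7: 111 → 0  (bit 7 = 0)
position 2: 110 → 0  (bit 6 = 0)
position 3: 101 → 0  (bit 5 = 0)
position 9: 100 → 1  (bit 4 = 1)
position 1: 011 → 0  (bit 3 = 0)
position 4: 010 → 1  (bit 2 = 1)
position 0: 001 → 1  (bit 1 = 1)
position 10: 000 → 0  (bit 0 = 0)
bits b7..b0 = 00010110 = 22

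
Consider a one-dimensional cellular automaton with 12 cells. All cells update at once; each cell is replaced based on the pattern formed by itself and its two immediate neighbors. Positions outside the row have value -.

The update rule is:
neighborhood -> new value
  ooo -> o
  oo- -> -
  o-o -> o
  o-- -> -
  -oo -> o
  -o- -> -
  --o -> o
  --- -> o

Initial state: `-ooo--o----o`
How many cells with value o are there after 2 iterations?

6

ooo--o--ooo-
oo--o--ooo--
count of o: 6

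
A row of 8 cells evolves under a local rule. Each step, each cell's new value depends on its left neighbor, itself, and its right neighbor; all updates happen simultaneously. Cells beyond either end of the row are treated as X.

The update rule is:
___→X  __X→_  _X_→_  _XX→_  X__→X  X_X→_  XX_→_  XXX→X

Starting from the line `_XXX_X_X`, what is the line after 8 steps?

__X_____
X__XXXX_
_X__XX__
__X___X_
X__XX___
_X___XX_
__XX____
X___XXX_

X___XXX_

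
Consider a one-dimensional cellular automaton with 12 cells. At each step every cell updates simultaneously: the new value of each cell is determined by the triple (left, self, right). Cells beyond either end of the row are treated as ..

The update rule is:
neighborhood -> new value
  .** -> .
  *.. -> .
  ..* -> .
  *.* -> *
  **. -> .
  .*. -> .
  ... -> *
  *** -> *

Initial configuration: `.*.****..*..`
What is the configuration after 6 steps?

..*.**.....*
*..*...***..
.....*..*..*
****........
.**..*******
......*****.

......*****.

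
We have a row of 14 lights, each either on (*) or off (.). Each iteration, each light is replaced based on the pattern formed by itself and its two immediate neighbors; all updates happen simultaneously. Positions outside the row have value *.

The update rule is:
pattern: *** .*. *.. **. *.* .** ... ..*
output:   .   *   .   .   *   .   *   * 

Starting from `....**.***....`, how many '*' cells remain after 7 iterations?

.***..*....***
*....**.***...
..***..*....**
.*....**.***..
**.***..*....*
..*....**.***.
.**.***..*...*
count of *: 7

7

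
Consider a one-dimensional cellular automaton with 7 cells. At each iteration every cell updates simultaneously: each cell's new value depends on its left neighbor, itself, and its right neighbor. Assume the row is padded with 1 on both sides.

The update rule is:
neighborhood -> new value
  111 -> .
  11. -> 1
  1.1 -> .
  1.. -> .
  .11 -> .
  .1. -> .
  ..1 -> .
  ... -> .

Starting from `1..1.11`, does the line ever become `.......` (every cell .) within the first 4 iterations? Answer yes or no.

1......
1......  (fixed point — unchanged through iteration 4)
iteration 4 is 1......, still not uniform .

no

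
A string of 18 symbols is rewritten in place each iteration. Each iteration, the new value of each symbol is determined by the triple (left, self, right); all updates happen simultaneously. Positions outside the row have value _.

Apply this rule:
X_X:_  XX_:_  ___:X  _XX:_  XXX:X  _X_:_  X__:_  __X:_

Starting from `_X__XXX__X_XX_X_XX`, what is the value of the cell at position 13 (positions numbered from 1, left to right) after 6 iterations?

X

iteration 1: _____X____________
iteration 2: XXXX___XXXXXXXXXXX
iteration 3: _XX__X__XXXXXXXXX_
iteration 4: _________XXXXXXX__
iteration 5: XXXXXXXX__XXXXX__X
iteration 6: _XXXXXX____XXX____
position 13 holds X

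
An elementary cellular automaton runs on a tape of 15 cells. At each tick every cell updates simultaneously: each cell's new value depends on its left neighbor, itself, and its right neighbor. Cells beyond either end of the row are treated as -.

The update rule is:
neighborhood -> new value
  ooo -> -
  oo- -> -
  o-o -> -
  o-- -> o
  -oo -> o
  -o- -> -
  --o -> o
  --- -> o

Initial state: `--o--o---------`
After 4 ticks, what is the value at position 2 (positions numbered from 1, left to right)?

tick 1: oo-oo-ooooooooo
tick 2: o--o--o--------
tick 3: -oo-oo-oooooooo
tick 4: oo--o--o-------
position 2 holds o

o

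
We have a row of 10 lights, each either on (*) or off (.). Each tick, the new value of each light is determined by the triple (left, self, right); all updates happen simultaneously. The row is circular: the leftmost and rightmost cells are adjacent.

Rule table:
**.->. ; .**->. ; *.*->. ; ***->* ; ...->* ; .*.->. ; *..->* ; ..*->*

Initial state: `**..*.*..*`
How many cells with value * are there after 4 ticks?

tick 1: *.**...**.
tick 2: ....***...
tick 3: ****.*.***
tick 4: ***.....**
count of *: 5

5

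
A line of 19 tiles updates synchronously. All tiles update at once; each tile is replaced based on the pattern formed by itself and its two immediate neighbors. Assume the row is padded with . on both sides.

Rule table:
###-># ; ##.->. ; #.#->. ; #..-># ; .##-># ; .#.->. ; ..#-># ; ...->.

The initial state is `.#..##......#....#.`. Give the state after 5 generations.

#.###.#....#.#..#.#
..##...#..#...##...
.##.#.#.##.#.##.#..
##......#....#...#.
#.#....#.#..#.#.#.#

#.#....#.#..#.#.#.#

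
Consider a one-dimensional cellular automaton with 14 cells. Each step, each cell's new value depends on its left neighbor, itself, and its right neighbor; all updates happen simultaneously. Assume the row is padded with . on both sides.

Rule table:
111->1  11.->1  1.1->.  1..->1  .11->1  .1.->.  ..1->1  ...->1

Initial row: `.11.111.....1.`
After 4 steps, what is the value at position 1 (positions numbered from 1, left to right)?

111.11111111.1
111.11111111..
111.1111111111
111.1111111111
position 1 holds 1

1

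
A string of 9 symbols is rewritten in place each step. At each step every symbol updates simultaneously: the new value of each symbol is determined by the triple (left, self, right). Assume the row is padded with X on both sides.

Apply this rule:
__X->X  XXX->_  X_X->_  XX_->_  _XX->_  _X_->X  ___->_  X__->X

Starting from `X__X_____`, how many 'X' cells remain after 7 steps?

3

_XXXX___X
_____X_X_
X___XX_X_
_X_X___X_
_X_XX_XX_
_X_______
_XX_____X
count of X: 3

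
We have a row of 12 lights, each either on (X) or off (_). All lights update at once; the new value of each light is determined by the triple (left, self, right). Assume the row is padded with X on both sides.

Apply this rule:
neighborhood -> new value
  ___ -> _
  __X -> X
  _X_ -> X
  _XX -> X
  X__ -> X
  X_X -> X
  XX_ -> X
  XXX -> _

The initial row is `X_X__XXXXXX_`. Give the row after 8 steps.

XXXXX__XXXXX

step 1: XXXXXX____XX
step 2: _____XX__XX_
step 3: X___XXXXXXXX
step 4: XX_XX_______
step 5: _XXXXX_____X
step 6: XX___XX___XX
step 7: _XX_XXXX_XX_
step 8: XXXXX__XXXXX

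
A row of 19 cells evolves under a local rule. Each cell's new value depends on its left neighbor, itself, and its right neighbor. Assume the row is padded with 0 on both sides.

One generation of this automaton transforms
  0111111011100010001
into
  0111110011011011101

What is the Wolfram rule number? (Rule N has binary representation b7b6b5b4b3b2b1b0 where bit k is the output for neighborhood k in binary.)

position 2: 111 → 1  (bit 7 = 1)
position 6: 110 → 0  (bit 6 = 0)
position 7: 101 → 0  (bit 5 = 0)
position 11: 100 → 1  (bit 4 = 1)
position 1: 011 → 1  (bit 3 = 1)
position 14: 010 → 1  (bit 2 = 1)
position 0: 001 → 0  (bit 1 = 0)
position 12: 000 → 1  (bit 0 = 1)
bits b7..b0 = 10011101 = 157

157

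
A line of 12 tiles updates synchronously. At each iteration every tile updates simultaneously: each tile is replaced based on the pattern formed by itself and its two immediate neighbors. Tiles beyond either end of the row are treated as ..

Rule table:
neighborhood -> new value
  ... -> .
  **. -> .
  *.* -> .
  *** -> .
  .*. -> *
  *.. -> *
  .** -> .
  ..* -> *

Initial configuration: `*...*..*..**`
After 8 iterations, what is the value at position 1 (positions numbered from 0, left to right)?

**.*******..
..........*.
.........***
........*...
.......***..
......*...*.
.....***.***
....*.......
position 1 holds .

.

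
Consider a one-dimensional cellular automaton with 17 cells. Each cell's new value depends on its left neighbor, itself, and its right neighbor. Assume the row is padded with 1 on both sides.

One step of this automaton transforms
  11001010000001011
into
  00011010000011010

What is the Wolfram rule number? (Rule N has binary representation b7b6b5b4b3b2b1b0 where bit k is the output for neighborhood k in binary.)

14

position 0: 111 → 0  (bit 7 = 0)
position 1: 110 → 0  (bit 6 = 0)
position 5: 101 → 0  (bit 5 = 0)
position 2: 100 → 0  (bit 4 = 0)
position 15: 011 → 1  (bit 3 = 1)
position 4: 010 → 1  (bit 2 = 1)
position 3: 001 → 1  (bit 1 = 1)
position 8: 000 → 0  (bit 0 = 0)
bits b7..b0 = 00001110 = 14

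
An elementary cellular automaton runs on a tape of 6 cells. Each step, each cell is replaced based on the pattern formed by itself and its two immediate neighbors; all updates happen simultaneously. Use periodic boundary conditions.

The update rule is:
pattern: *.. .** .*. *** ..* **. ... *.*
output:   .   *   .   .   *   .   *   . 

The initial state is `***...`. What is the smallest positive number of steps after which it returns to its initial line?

3

*...**
..***.
***...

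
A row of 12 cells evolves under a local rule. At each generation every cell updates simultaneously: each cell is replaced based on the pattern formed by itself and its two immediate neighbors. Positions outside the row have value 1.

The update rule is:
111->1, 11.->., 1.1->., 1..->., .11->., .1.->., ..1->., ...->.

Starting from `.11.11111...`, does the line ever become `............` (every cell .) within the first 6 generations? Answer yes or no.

.....111....
......1.....
............
all cells are . at generation 3

yes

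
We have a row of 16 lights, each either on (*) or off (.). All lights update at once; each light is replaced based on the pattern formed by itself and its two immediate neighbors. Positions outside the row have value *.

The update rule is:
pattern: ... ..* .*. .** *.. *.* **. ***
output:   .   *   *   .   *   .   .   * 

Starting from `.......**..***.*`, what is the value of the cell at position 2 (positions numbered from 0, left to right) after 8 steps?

.

*.....*..**.*...
.*...****...**.*
.**.*.**.*.*....
....*....*.**..*
*..***..**...**.
.**.*.**..*.*...
....*...***.**.*
*..***.*.*......
position 2 holds .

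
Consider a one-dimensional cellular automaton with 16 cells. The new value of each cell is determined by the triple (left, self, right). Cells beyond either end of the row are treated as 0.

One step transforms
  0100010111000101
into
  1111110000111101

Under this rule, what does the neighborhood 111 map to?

0

At position 8 the neighborhood is 111; the next row has 0 there.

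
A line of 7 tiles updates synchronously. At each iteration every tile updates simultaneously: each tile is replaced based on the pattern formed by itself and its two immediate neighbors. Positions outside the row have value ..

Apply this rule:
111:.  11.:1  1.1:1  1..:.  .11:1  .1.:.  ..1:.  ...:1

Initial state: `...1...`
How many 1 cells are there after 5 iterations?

4

11...11
11.1.11
111.111
1.111.1
.11.11.
count of 1: 4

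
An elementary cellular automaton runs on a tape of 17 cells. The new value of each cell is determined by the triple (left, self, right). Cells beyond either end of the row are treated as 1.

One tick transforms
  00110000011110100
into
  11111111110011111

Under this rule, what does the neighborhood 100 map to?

At position 0 the neighborhood is 100; the next row has 1 there.

1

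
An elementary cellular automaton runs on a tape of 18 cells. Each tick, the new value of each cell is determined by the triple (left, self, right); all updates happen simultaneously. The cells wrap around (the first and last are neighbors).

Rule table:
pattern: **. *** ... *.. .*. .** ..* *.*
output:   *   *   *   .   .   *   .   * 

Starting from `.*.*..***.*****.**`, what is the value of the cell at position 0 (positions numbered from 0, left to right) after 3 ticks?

*

*.*...************
**..*.************
**...*************
position 0 holds *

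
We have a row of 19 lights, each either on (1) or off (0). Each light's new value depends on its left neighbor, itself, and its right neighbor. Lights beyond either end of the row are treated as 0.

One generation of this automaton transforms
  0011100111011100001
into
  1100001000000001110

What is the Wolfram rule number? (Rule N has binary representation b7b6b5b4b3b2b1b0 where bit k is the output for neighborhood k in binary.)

position 3: 111 → 0  (bit 7 = 0)
position 4: 110 → 0  (bit 6 = 0)
position 10: 101 → 0  (bit 5 = 0)
position 5: 100 → 0  (bit 4 = 0)
position 2: 011 → 0  (bit 3 = 0)
position 18: 010 → 0  (bit 2 = 0)
position 1: 001 → 1  (bit 1 = 1)
position 0: 000 → 1  (bit 0 = 1)
bits b7..b0 = 00000011 = 3

3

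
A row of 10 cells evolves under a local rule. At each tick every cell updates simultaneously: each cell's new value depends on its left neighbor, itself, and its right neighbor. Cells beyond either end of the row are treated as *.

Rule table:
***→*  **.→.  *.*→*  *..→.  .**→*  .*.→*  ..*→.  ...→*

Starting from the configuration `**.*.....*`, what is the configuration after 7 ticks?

*.**.***.*
.**.***.**
**.***.***
*.***.****
.***.*****
***.******
**.*******

**.*******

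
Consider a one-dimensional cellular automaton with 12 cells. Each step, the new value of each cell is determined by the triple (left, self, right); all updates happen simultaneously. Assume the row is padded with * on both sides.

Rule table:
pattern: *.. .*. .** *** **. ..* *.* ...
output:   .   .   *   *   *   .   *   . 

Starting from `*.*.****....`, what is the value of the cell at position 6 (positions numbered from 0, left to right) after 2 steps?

step 1: **.*****....
step 2: ********....
position 6 holds *

*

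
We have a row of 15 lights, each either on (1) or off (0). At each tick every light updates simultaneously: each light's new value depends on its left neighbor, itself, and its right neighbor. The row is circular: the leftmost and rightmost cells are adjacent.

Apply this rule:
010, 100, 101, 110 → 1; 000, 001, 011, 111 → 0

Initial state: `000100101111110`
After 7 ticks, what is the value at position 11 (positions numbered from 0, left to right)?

0

000110110000011
100011011000001
110001101100000
011000110110000
001100011011000
000110001101100
000011000110110
position 11 holds 0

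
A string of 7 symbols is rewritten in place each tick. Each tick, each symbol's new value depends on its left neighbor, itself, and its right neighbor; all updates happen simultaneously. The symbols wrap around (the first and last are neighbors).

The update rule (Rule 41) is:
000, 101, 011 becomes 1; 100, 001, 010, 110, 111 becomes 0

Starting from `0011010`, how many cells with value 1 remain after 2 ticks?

tick 1: 1010100
tick 2: 0101000
count of 1: 2

2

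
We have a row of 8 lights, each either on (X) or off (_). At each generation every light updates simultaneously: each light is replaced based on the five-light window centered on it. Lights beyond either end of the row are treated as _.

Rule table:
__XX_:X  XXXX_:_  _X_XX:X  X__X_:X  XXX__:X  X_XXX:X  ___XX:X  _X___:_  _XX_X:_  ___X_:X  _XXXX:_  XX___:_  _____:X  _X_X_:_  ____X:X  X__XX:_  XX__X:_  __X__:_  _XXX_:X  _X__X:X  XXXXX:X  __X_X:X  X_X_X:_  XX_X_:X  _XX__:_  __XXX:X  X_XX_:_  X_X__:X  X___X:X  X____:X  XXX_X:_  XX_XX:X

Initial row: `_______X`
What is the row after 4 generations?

X___X___

XXXXXXX_
X_XXX_X_
XXXX_XX_
X___X___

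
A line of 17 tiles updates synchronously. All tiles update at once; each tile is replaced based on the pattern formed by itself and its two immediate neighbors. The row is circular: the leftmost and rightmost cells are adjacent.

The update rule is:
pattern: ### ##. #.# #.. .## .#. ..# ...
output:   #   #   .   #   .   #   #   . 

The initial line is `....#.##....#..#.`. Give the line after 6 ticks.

###.###.###.###.#

...##..##..######
#.#.###.###.#####
#.#..##..##..####
#.###.###.###.###
#..##..##..##..##
###.###.###.###.#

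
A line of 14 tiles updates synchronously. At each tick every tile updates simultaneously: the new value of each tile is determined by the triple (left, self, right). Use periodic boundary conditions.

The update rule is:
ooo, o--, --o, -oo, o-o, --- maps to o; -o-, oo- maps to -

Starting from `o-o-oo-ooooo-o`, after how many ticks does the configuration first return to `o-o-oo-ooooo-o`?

-o-oo-ooooo-oo
o-oo-ooooo-oo-
-oo-ooooo-oo-o
oo-ooooo-oo-o-
o-ooooo-oo-o-o
-ooooo-oo-o-oo
ooooo-oo-o-oo-
oooo-oo-o-oo-o
ooo-oo-o-oo-oo
oo-oo-o-oo-ooo
o-oo-o-oo-oooo
-oo-o-oo-ooooo
oo-o-oo-ooooo-
o-o-oo-ooooo-o

14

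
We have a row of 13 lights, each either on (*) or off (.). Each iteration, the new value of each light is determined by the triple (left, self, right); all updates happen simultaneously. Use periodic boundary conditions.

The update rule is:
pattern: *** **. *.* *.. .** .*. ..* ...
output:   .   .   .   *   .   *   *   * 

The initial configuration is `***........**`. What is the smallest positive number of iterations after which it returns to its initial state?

iteration 1: ...********..
iteration 2: ***........**

2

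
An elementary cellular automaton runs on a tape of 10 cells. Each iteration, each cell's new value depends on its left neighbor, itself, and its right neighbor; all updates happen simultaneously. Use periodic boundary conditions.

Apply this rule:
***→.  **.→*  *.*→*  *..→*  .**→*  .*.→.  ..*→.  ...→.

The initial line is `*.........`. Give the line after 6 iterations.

......*...

.*........
..*.......
...*......
....*.....
.....*....
......*...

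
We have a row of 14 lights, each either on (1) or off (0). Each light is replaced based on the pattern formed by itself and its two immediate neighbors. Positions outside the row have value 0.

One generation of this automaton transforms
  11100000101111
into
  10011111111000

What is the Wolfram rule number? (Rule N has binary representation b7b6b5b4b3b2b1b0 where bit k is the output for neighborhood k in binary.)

63

position 1: 111 → 0  (bit 7 = 0)
position 2: 110 → 0  (bit 6 = 0)
position 9: 101 → 1  (bit 5 = 1)
position 3: 100 → 1  (bit 4 = 1)
position 0: 011 → 1  (bit 3 = 1)
position 8: 010 → 1  (bit 2 = 1)
position 7: 001 → 1  (bit 1 = 1)
position 4: 000 → 1  (bit 0 = 1)
bits b7..b0 = 00111111 = 63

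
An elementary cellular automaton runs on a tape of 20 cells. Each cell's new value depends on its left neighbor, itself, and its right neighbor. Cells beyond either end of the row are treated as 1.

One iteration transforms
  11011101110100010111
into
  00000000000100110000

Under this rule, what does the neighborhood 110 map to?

At position 1 the neighborhood is 110; the next row has 0 there.

0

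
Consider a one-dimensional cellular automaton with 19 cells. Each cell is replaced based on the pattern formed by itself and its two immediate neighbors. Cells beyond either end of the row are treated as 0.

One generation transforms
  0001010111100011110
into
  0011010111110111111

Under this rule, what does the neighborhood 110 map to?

At position 10 the neighborhood is 110; the next row has 1 there.

1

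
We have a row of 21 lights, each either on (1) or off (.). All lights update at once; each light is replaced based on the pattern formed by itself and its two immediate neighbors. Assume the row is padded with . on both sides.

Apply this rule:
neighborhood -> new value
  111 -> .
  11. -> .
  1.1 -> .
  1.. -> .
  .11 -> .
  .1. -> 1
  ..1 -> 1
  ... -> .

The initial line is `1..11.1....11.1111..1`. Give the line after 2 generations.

1.1..11..11.......1..

1.1...1...1........11
1.1..11..11.......1..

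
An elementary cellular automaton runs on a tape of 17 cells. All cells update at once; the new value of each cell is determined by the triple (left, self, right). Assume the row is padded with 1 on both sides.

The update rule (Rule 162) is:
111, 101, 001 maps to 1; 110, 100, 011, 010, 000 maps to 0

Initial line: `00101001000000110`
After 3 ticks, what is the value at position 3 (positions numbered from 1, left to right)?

0

tick 1: 01010010000001001
tick 2: 10100100000010010
tick 3: 01001000000100101
position 3 holds 0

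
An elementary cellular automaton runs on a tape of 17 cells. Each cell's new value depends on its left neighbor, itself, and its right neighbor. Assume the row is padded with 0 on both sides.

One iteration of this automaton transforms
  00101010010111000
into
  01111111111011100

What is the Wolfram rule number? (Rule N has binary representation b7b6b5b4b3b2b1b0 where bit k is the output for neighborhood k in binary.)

position 12: 111 → 1  (bit 7 = 1)
position 13: 110 → 1  (bit 6 = 1)
position 3: 101 → 1  (bit 5 = 1)
position 7: 100 → 1  (bit 4 = 1)
position 11: 011 → 0  (bit 3 = 0)
position 2: 010 → 1  (bit 2 = 1)
position 1: 001 → 1  (bit 1 = 1)
position 0: 000 → 0  (bit 0 = 0)
bits b7..b0 = 11110110 = 246

246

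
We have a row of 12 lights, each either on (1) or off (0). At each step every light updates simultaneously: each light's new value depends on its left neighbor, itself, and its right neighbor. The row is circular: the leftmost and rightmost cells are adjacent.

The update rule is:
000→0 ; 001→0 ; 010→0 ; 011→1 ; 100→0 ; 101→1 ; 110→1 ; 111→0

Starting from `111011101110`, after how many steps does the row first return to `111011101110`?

2

101110111011
111011101110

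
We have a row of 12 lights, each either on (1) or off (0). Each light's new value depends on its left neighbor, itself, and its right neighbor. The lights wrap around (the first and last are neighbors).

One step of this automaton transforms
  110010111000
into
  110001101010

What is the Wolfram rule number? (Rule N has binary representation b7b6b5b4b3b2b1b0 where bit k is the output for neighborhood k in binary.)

position 7: 111 → 0  (bit 7 = 0)
position 1: 110 → 1  (bit 6 = 1)
position 5: 101 → 1  (bit 5 = 1)
position 2: 100 → 0  (bit 4 = 0)
position 0: 011 → 1  (bit 3 = 1)
position 4: 010 → 0  (bit 2 = 0)
position 3: 001 → 0  (bit 1 = 0)
position 10: 000 → 1  (bit 0 = 1)
bits b7..b0 = 01101001 = 105

105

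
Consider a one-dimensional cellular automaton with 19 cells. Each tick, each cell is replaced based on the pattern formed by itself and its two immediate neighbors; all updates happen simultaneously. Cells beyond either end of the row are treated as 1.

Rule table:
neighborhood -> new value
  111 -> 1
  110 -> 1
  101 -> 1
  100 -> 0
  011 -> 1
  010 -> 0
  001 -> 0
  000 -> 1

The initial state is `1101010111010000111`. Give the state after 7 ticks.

1110101111100110111
1111011111100111111
1111111111100111111
1111111111100111111  (fixed point — unchanged through tick 7)

1111111111100111111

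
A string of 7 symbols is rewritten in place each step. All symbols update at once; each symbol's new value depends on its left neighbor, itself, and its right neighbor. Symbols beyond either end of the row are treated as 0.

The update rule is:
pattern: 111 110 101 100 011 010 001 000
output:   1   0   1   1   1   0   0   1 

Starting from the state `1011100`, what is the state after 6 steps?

0101010

step 1: 0111011
step 2: 0110110
step 3: 0101101
step 4: 0011010
step 5: 1010101
step 6: 0101010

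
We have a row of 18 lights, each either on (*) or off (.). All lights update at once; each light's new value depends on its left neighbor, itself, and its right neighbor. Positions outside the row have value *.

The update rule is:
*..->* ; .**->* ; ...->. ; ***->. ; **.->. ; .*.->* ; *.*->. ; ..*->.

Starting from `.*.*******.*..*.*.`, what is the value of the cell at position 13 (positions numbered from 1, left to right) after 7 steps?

*

step 1: .*.*.......**.*.*.
step 2: .*.**......*..*.*.
step 3: .*.*.*.....**.*.*.
step 4: .*.*.**....*..*.*.
step 5: .*.*.*.*...**.*.*.
step 6: .*.*.*.**..*..*.*.
step 7: .*.*.*.*.*.**.*.*.
position 13 holds *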